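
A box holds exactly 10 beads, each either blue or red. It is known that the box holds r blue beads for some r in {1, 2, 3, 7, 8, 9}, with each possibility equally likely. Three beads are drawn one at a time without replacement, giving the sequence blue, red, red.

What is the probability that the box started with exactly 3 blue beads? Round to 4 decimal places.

0.3424

The likelihood of the observed sequence under each hypothesis: P(data | r = 1) = (1/10)(9/9)(8/8) = 1/10; P(data | r = 2) = (2/10)(8/9)(7/8) = 7/45; P(data | r = 3) = (3/10)(7/9)(6/8) = 7/40; P(data | r = 7) = (7/10)(3/9)(2/8) = 7/120; P(data | r = 8) = (8/10)(2/9)(1/8) = 1/45; P(data | r = 9) = (9/10)(1/9)(0/8) = 0.
Multiplying each by its prior: 1/6 · 1/10 = 1/60, 1/6 · 7/45 = 7/270, 1/6 · 7/40 = 7/240, 1/6 · 7/120 = 7/720, 1/6 · 1/45 = 1/270, 1/6 · 0 = 0; with total 23/270.
So P(r = 3 | data) = (7/240) / (23/270) = 63/184.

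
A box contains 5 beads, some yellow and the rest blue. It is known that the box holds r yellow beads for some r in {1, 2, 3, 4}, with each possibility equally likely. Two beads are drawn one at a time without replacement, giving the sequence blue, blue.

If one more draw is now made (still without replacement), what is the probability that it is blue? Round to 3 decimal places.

For each hypothesis, P(data | H) works out to: P(data | r = 1) = (4/5)(3/4) = 3/5; P(data | r = 2) = (3/5)(2/4) = 3/10; P(data | r = 3) = (2/5)(1/4) = 1/10; P(data | r = 4) = (1/5)(0/4) = 0.
The prior-weighted likelihoods are 1/4 · 3/5 = 3/20, 1/4 · 3/10 = 3/40, 1/4 · 1/10 = 1/40, 1/4 · 0 = 0; with total 1/4.
Normalising, the posterior is P(r = 1 | data) = 3/5, P(r = 2 | data) = 3/10, P(r = 3 | data) = 1/10, P(r = 4 | data) = 0.
Averaging over the posterior, P(blue next | data) = (2/3)(3/5) + (1/3)(3/10) + (0)(1/10) = 1/2.

0.500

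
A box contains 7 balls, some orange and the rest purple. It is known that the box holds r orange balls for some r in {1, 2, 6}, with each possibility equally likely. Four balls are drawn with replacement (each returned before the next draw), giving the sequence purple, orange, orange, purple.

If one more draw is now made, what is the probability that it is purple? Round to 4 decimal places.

Compute the likelihood of the observed sequence for each case: P(data | r = 1) = (6/7)(1/7)(1/7)(6/7) = 0.014994; P(data | r = 2) = (5/7)(2/7)(2/7)(5/7) = 0.041649; P(data | r = 6) = (1/7)(6/7)(6/7)(1/7) = 0.014994.
The prior-weighted likelihoods are 1/3 · 0.014994 = 0.0049979, 1/3 · 0.041649 = 0.013883, 1/3 · 0.014994 = 0.0049979; these sum to 0.023879.
Normalising, the posterior is P(r = 1 | data) = 0.2093, P(r = 2 | data) = 0.5814, P(r = 6 | data) = 0.2093.
The predictive probability is P(purple next | data) = (6/7)(0.2093) + (5/7)(0.5814) + (1/7)(0.2093) = 0.62458.

0.6246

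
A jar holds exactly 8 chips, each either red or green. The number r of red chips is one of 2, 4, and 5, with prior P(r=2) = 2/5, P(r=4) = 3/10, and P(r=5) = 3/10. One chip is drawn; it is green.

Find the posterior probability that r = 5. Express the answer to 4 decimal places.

0.2000

Compute the likelihood of this draw for each case: P(data | r = 2) = (6/8) = 3/4; P(data | r = 4) = (4/8) = 1/2; P(data | r = 5) = (3/8) = 3/8.
Weighting by the prior gives 2/5 · 3/4 = 3/10, 3/10 · 1/2 = 3/20, 3/10 · 3/8 = 9/80; these sum to 9/16.
Hence P(r = 5 | data) = (9/80) / (9/16) = 1/5.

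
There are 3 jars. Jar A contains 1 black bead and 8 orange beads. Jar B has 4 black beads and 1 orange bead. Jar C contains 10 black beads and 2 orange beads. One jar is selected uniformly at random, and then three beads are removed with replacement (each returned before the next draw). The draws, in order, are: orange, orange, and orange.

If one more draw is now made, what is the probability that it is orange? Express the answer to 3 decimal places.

The likelihood of the observed sequence under each hypothesis: P(data | jar A) = (8/9)(8/9)(8/9) = 0.70233; P(data | jar B) = (1/5)(1/5)(1/5) = 0.008; P(data | jar C) = (2/12)(2/12)(2/12) = 0.0046296.
Multiplying each by its prior: 1/3 · 0.70233 = 0.23411, 1/3 · 0.008 = 0.0026667, 1/3 · 0.0046296 = 0.0015432; these sum to 0.23832.
The posterior is then P(jar A | data) = 0.98234, P(jar B | data) = 0.011189, P(jar C | data) = 0.0064754.
So P(orange next | data) = Σ P(orange next | H) P(H | data) = (8/9)(0.98234) + (1/5)(0.011189) + (1/6)(0.0064754) = 0.8765.

0.877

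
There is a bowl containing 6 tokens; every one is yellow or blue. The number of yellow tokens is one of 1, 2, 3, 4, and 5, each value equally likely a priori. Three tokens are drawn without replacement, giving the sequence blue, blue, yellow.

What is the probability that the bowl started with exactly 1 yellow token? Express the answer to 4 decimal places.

0.2857

Under each hypothesis, the probability of the observed sequence is: P(data | r = 1) = (5/6)(4/5)(1/4) = 1/6; P(data | r = 2) = (4/6)(3/5)(2/4) = 1/5; P(data | r = 3) = (3/6)(2/5)(3/4) = 3/20; P(data | r = 4) = (2/6)(1/5)(4/4) = 1/15; P(data | r = 5) = (1/6)(0/5) = 0.
Multiplying each by its prior: 1/5 · 1/6 = 1/30, 1/5 · 1/5 = 1/25, 1/5 · 3/20 = 3/100, 1/5 · 1/15 = 1/75, 1/5 · 0 = 0; summing to 7/60.
So P(r = 1 | data) = (1/30) / (7/60) = 2/7.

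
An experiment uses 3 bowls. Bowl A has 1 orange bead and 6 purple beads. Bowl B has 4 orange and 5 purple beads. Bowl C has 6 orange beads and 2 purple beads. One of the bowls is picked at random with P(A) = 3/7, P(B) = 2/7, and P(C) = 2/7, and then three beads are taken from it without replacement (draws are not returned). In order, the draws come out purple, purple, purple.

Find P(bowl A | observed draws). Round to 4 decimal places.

0.8780

For each hypothesis, P(data | H) works out to: P(data | bowl A) = (6/7)(5/6)(4/5) = 4/7; P(data | bowl B) = (5/9)(4/8)(3/7) = 5/42; P(data | bowl C) = (2/8)(1/7)(0/6) = 0.
Multiplying each by its prior: 3/7 · 4/7 = 12/49, 2/7 · 5/42 = 5/147, 2/7 · 0 = 0; with total 41/147.
Therefore the posterior P(bowl A | data) = (12/49) / (41/147) = 36/41.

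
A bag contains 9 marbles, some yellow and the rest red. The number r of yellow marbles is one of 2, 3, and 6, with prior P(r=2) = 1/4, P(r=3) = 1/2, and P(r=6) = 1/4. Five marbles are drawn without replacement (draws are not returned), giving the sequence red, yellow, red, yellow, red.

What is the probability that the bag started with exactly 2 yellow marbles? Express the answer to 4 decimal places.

Under each hypothesis, the probability of the observed sequence is: P(data | r = 2) = (7/9)(2/8)(6/7)(1/6)(5/5) = 1/36; P(data | r = 3) = (6/9)(3/8)(5/7)(2/6)(4/5) = 1/21; P(data | r = 6) = (3/9)(6/8)(2/7)(5/6)(1/5) = 1/84.
Weighting by the prior gives 1/4 · 1/36 = 1/144, 1/2 · 1/21 = 1/42, 1/4 · 1/84 = 1/336; these sum to 17/504.
Therefore the posterior P(r = 2 | data) = (1/144) / (17/504) = 7/34.

0.2059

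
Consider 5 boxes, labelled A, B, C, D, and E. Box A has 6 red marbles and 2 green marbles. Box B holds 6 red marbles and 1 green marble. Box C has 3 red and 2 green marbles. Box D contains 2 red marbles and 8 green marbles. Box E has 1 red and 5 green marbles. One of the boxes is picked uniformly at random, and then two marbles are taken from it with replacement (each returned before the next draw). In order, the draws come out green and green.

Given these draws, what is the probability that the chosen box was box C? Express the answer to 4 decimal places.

Compute the likelihood of the observed sequence for each case: P(data | box A) = (2/8)(2/8) = 0.0625; P(data | box B) = (1/7)(1/7) = 0.020408; P(data | box C) = (2/5)(2/5) = 0.16; P(data | box D) = (8/10)(8/10) = 0.64; P(data | box E) = (5/6)(5/6) = 0.69444.
Weighting by the prior gives 1/5 · 0.0625 = 0.0125, 1/5 · 0.020408 = 0.0040816, 1/5 · 0.16 = 0.032, 1/5 · 0.64 = 0.128, 1/5 · 0.69444 = 0.13889; summing to 0.31547.
So P(box C | data) = (0.032) / (0.31547) = 0.10144.

0.1014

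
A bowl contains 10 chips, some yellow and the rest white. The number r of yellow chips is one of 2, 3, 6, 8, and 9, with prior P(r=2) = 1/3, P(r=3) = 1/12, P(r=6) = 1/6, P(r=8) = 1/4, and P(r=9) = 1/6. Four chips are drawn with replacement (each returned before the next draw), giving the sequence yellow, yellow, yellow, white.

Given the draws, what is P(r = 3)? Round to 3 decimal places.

0.028

The likelihood of the observed sequence under each hypothesis: P(data | r = 2) = (2/10)(2/10)(2/10)(8/10) = 0.0064; P(data | r = 3) = (3/10)(3/10)(3/10)(7/10) = 0.0189; P(data | r = 6) = (6/10)(6/10)(6/10)(4/10) = 0.0864; P(data | r = 8) = (8/10)(8/10)(8/10)(2/10) = 0.1024; P(data | r = 9) = (9/10)(9/10)(9/10)(1/10) = 0.0729.
The prior-weighted likelihoods are 1/3 · 0.0064 = 0.0021333, 1/12 · 0.0189 = 0.001575, 1/6 · 0.0864 = 0.0144, 1/4 · 0.1024 = 0.0256, 1/6 · 0.0729 = 0.01215; with total 0.055858.
By Bayes' rule, P(r = 3 | data) = (0.001575) / (0.055858) = 0.028196.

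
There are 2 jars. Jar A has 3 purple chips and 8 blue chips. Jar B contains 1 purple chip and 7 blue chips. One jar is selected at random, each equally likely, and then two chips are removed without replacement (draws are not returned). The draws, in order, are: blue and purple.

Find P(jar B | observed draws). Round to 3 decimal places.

Under each hypothesis, the probability of the observed sequence is: P(data | jar A) = (8/11)(3/10) = 12/55; P(data | jar B) = (7/8)(1/7) = 1/8.
The prior-weighted likelihoods are 1/2 · 12/55 = 6/55, 1/2 · 1/8 = 1/16; these sum to 151/880.
Hence P(jar B | data) = (1/16) / (151/880) = 55/151.

0.364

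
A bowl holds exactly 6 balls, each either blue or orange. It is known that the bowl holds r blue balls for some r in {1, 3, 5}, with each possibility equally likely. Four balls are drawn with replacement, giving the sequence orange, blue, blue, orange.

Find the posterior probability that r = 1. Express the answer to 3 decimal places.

0.191

The likelihood of the observed sequence under each hypothesis: P(data | r = 1) = (5/6)(1/6)(1/6)(5/6) = 0.01929; P(data | r = 3) = (3/6)(3/6)(3/6)(3/6) = 0.0625; P(data | r = 5) = (1/6)(5/6)(5/6)(1/6) = 0.01929.
The prior-weighted likelihoods are 1/3 · 0.01929 = 0.00643, 1/3 · 0.0625 = 0.020833, 1/3 · 0.01929 = 0.00643; with total 0.033693.
Therefore the posterior P(r = 1 | data) = (0.00643) / (0.033693) = 0.19084.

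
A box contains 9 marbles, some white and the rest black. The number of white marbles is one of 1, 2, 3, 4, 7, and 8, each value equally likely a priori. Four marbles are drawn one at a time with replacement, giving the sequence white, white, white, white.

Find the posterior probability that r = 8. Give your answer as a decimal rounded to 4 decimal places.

0.5979

Compute the likelihood of the observed sequence for each case: P(data | r = 1) = (1/9)(1/9)(1/9)(1/9) = 0.00015242; P(data | r = 2) = (2/9)(2/9)(2/9)(2/9) = 0.0024387; P(data | r = 3) = (3/9)(3/9)(3/9)(3/9) = 0.012346; P(data | r = 4) = (4/9)(4/9)(4/9)(4/9) = 0.039018; P(data | r = 7) = (7/9)(7/9)(7/9)(7/9) = 0.36595; P(data | r = 8) = (8/9)(8/9)(8/9)(8/9) = 0.6243.
Weighting by the prior gives 1/6 · 0.00015242 = 2.5403e-05, 1/6 · 0.0024387 = 0.00040644, 1/6 · 0.012346 = 0.0020576, 1/6 · 0.039018 = 0.0065031, 1/6 · 0.36595 = 0.060992, 1/6 · 0.6243 = 0.10405; with total 0.17403.
So P(r = 8 | data) = (0.10405) / (0.17403) = 0.59787.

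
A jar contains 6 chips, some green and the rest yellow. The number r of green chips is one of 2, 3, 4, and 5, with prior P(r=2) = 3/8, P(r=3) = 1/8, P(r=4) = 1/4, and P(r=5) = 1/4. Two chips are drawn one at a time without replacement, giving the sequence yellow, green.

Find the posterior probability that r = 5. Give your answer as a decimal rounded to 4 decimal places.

0.1695

The likelihood of the observed sequence under each hypothesis: P(data | r = 2) = (4/6)(2/5) = 4/15; P(data | r = 3) = (3/6)(3/5) = 3/10; P(data | r = 4) = (2/6)(4/5) = 4/15; P(data | r = 5) = (1/6)(5/5) = 1/6.
Weighting by the prior gives 3/8 · 4/15 = 1/10, 1/8 · 3/10 = 3/80, 1/4 · 4/15 = 1/15, 1/4 · 1/6 = 1/24; these sum to 59/240.
Hence P(r = 5 | data) = (1/24) / (59/240) = 10/59.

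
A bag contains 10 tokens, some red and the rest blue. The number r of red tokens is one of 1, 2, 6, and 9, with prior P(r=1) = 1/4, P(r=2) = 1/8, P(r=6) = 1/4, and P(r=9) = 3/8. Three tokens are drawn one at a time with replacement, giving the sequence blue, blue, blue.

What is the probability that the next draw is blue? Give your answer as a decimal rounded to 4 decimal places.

0.8440

For each hypothesis, P(data | H) works out to: P(data | r = 1) = (9/10)(9/10)(9/10) = 0.729; P(data | r = 2) = (8/10)(8/10)(8/10) = 0.512; P(data | r = 6) = (4/10)(4/10)(4/10) = 0.064; P(data | r = 9) = (1/10)(1/10)(1/10) = 0.001.
Weighting by the prior gives 1/4 · 0.729 = 0.18225, 1/8 · 0.512 = 0.064, 1/4 · 0.064 = 0.016, 3/8 · 0.001 = 0.000375; summing to 0.26262.
The posterior is then P(r = 1 | data) = 0.69396, P(r = 2 | data) = 0.24369, P(r = 6 | data) = 0.060923, P(r = 9 | data) = 0.0014279.
So P(blue next | data) = Σ P(blue next | H) P(H | data) = (9/10)(0.69396) + (4/5)(0.24369) + (2/5)(0.060923) + (1/10)(0.0014279) = 0.84403.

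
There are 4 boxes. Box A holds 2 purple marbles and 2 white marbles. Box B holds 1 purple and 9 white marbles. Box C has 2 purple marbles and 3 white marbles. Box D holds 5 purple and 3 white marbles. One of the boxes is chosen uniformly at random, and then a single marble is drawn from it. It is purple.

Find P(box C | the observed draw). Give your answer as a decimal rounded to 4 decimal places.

0.2462

Under each hypothesis, the probability of this draw is: P(data | box A) = (2/4) = 1/2; P(data | box B) = (1/10) = 1/10; P(data | box C) = (2/5) = 2/5; P(data | box D) = (5/8) = 5/8.
Multiplying each by its prior: 1/4 · 1/2 = 1/8, 1/4 · 1/10 = 1/40, 1/4 · 2/5 = 1/10, 1/4 · 5/8 = 5/32; these sum to 13/32.
By Bayes' rule, P(box C | data) = (1/10) / (13/32) = 16/65.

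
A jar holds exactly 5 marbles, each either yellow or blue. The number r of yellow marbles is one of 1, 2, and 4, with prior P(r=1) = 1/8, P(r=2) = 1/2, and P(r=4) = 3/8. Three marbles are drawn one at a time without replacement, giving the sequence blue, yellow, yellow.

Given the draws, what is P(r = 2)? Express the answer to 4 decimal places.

For each hypothesis, P(data | H) works out to: P(data | r = 1) = (4/5)(1/4)(0/3) = 0; P(data | r = 2) = (3/5)(2/4)(1/3) = 1/10; P(data | r = 4) = (1/5)(4/4)(3/3) = 1/5.
The prior-weighted likelihoods are 1/8 · 0 = 0, 1/2 · 1/10 = 1/20, 3/8 · 1/5 = 3/40; these sum to 1/8.
Therefore the posterior P(r = 2 | data) = (1/20) / (1/8) = 2/5.

0.4000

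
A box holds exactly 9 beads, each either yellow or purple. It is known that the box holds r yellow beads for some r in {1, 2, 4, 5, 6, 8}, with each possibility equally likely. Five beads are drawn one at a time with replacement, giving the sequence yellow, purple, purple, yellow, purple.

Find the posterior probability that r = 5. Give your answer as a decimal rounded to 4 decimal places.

Compute the likelihood of the observed sequence for each case: P(data | r = 1) = (1/9)(8/9)(8/9)(1/9)(8/9) = 0.0086708; P(data | r = 2) = (2/9)(7/9)(7/9)(2/9)(7/9) = 0.023235; P(data | r = 4) = (4/9)(5/9)(5/9)(4/9)(5/9) = 0.03387; P(data | r = 5) = (5/9)(4/9)(4/9)(5/9)(4/9) = 0.027096; P(data | r = 6) = (6/9)(3/9)(3/9)(6/9)(3/9) = 0.016461; P(data | r = 8) = (8/9)(1/9)(1/9)(8/9)(1/9) = 0.0010838.
The prior-weighted likelihoods are 1/6 · 0.0086708 = 0.0014451, 1/6 · 0.023235 = 0.0038725, 1/6 · 0.03387 = 0.005645, 1/6 · 0.027096 = 0.004516, 1/6 · 0.016461 = 0.0027435, 1/6 · 0.0010838 = 0.00018064; these sum to 0.018403.
Therefore the posterior P(r = 5 | data) = (0.004516) / (0.018403) = 0.2454.

0.2454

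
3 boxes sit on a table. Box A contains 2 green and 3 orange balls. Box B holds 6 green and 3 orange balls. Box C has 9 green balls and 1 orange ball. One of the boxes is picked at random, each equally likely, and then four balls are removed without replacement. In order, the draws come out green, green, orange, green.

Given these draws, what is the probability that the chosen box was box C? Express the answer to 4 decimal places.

The likelihood of the observed sequence under each hypothesis: P(data | box A) = (2/5)(1/4)(3/3)(0/2) = 0; P(data | box B) = (6/9)(5/8)(3/7)(4/6) = 5/42; P(data | box C) = (9/10)(8/9)(1/8)(7/7) = 1/10.
Weighting by the prior gives 1/3 · 0 = 0, 1/3 · 5/42 = 5/126, 1/3 · 1/10 = 1/30; these sum to 23/315.
By Bayes' rule, P(box C | data) = (1/30) / (23/315) = 21/46.

0.4565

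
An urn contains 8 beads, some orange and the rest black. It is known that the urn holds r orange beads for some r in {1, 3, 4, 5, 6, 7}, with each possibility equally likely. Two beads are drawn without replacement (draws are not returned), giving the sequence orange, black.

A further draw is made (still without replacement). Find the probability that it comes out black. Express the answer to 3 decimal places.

0.444

Compute the likelihood of the observed sequence for each case: P(data | r = 1) = (1/8)(7/7) = 1/8; P(data | r = 3) = (3/8)(5/7) = 15/56; P(data | r = 4) = (4/8)(4/7) = 2/7; P(data | r = 5) = (5/8)(3/7) = 15/56; P(data | r = 6) = (6/8)(2/7) = 3/14; P(data | r = 7) = (7/8)(1/7) = 1/8.
Weighting by the prior gives 1/6 · 1/8 = 1/48, 1/6 · 15/56 = 5/112, 1/6 · 2/7 = 1/21, 1/6 · 15/56 = 5/112, 1/6 · 3/14 = 1/28, 1/6 · 1/8 = 1/48; with total 3/14.
Normalising, the posterior is P(r = 1 | data) = 7/72, P(r = 3 | data) = 5/24, P(r = 4 | data) = 2/9, P(r = 5 | data) = 5/24, P(r = 6 | data) = 1/6, P(r = 7 | data) = 7/72.
Averaging over the posterior, P(black next | data) = (1)(7/72) + (2/3)(5/24) + (1/2)(2/9) + (1/3)(5/24) + (1/6)(1/6) + (0)(7/72) = 4/9.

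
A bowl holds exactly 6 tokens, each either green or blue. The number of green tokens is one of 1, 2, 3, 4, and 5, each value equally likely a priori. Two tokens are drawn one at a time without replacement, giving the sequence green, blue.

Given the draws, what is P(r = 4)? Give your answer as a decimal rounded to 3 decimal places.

0.229

Compute the likelihood of the observed sequence for each case: P(data | r = 1) = (1/6)(5/5) = 1/6; P(data | r = 2) = (2/6)(4/5) = 4/15; P(data | r = 3) = (3/6)(3/5) = 3/10; P(data | r = 4) = (4/6)(2/5) = 4/15; P(data | r = 5) = (5/6)(1/5) = 1/6.
The prior-weighted likelihoods are 1/5 · 1/6 = 1/30, 1/5 · 4/15 = 4/75, 1/5 · 3/10 = 3/50, 1/5 · 4/15 = 4/75, 1/5 · 1/6 = 1/30; with total 7/30.
Hence P(r = 4 | data) = (4/75) / (7/30) = 8/35.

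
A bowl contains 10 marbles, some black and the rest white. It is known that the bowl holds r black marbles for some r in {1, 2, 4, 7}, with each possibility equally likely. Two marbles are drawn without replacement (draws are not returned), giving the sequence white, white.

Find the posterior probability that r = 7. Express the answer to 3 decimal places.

Compute the likelihood of the observed sequence for each case: P(data | r = 1) = (9/10)(8/9) = 4/5; P(data | r = 2) = (8/10)(7/9) = 28/45; P(data | r = 4) = (6/10)(5/9) = 1/3; P(data | r = 7) = (3/10)(2/9) = 1/15.
Multiplying each by its prior: 1/4 · 4/5 = 1/5, 1/4 · 28/45 = 7/45, 1/4 · 1/3 = 1/12, 1/4 · 1/15 = 1/60; summing to 41/90.
So P(r = 7 | data) = (1/60) / (41/90) = 3/82.

0.037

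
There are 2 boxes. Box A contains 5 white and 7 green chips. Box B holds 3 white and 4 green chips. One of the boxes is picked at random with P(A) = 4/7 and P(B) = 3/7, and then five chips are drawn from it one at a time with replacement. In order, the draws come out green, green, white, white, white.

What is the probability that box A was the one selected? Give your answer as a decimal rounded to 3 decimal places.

0.561

The likelihood of the observed sequence under each hypothesis: P(data | box A) = (7/12)(7/12)(5/12)(5/12)(5/12) = 0.024615; P(data | box B) = (4/7)(4/7)(3/7)(3/7)(3/7) = 0.025704.
The prior-weighted likelihoods are 4/7 · 0.024615 = 0.014066, 3/7 · 0.025704 = 0.011016; summing to 0.025082.
So P(box A | data) = (0.014066) / (0.025082) = 0.5608.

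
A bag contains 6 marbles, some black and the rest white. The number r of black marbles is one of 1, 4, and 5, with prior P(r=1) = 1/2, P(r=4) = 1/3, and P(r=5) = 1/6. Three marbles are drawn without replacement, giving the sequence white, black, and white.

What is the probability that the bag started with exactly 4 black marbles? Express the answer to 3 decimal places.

The likelihood of the observed sequence under each hypothesis: P(data | r = 1) = (5/6)(1/5)(4/4) = 1/6; P(data | r = 4) = (2/6)(4/5)(1/4) = 1/15; P(data | r = 5) = (1/6)(5/5)(0/4) = 0.
Multiplying each by its prior: 1/2 · 1/6 = 1/12, 1/3 · 1/15 = 1/45, 1/6 · 0 = 0; these sum to 19/180.
Hence P(r = 4 | data) = (1/45) / (19/180) = 4/19.

0.211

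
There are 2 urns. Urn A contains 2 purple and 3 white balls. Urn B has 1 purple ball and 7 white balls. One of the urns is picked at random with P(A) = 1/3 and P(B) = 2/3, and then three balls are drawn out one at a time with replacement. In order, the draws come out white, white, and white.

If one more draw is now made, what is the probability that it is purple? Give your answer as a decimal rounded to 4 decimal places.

For each hypothesis, P(data | H) works out to: P(data | urn A) = (3/5)(3/5)(3/5) = 0.216; P(data | urn B) = (7/8)(7/8)(7/8) = 0.66992.
The prior-weighted likelihoods are 1/3 · 0.216 = 0.072, 2/3 · 0.66992 = 0.44661; these sum to 0.51861.
Dividing through by the total gives posterior P(urn A | data) = 0.13883, P(urn B | data) = 0.86117.
So P(purple next | data) = Σ P(purple next | H) P(H | data) = (2/5)(0.13883) + (1/8)(0.86117) = 0.16318.

0.1632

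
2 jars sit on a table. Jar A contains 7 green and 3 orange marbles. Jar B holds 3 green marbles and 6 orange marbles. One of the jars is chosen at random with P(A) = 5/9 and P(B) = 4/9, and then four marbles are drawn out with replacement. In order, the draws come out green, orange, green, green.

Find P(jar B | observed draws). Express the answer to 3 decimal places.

0.161

The likelihood of the observed sequence under each hypothesis: P(data | jar A) = (7/10)(3/10)(7/10)(7/10) = 0.1029; P(data | jar B) = (3/9)(6/9)(3/9)(3/9) = 0.024691.
The prior-weighted likelihoods are 5/9 · 0.1029 = 0.057167, 4/9 · 0.024691 = 0.010974; summing to 0.068141.
By Bayes' rule, P(jar B | data) = (0.010974) / (0.068141) = 0.16105.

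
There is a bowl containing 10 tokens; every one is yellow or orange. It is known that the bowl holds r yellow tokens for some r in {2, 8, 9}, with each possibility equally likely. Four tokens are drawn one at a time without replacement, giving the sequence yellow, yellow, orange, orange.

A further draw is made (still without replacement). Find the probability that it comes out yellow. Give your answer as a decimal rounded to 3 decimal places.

Compute the likelihood of the observed sequence for each case: P(data | r = 2) = (2/10)(1/9)(8/8)(7/7) = 1/45; P(data | r = 8) = (8/10)(7/9)(2/8)(1/7) = 1/45; P(data | r = 9) = (9/10)(8/9)(1/8)(0/7) = 0.
Multiplying each by its prior: 1/3 · 1/45 = 1/135, 1/3 · 1/45 = 1/135, 1/3 · 0 = 0; with total 2/135.
Dividing through by the total gives posterior P(r = 2 | data) = 1/2, P(r = 8 | data) = 1/2, P(r = 9 | data) = 0.
Averaging over the posterior, P(yellow next | data) = (0)(1/2) + (1)(1/2) = 1/2.

0.500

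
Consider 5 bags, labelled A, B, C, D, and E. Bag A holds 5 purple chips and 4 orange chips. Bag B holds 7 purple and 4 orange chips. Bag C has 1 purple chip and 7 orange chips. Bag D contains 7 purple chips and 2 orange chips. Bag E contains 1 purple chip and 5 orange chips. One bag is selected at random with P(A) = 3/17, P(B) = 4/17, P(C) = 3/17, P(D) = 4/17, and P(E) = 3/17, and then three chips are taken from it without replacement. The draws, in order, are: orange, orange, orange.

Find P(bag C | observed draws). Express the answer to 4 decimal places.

0.5187

Compute the likelihood of the observed sequence for each case: P(data | bag A) = (4/9)(3/8)(2/7) = 0.047619; P(data | bag B) = (4/11)(3/10)(2/9) = 0.024242; P(data | bag C) = (7/8)(6/7)(5/6) = 0.625; P(data | bag D) = (2/9)(1/8)(0/7) = 0; P(data | bag E) = (5/6)(4/5)(3/4) = 0.5.
Multiplying each by its prior: 3/17 · 0.047619 = 0.0084034, 4/17 · 0.024242 = 0.0057041, 3/17 · 0.625 = 0.11029, 4/17 · 0 = 0, 3/17 · 0.5 = 0.088235; these sum to 0.21264.
Therefore the posterior P(bag C | data) = (0.11029) / (0.21264) = 0.5187.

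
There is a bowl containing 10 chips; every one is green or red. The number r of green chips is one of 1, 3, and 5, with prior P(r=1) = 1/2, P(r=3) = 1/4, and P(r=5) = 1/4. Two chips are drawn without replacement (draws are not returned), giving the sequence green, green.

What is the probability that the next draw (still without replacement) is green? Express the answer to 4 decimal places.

0.3173

Compute the likelihood of the observed sequence for each case: P(data | r = 1) = (1/10)(0/9) = 0; P(data | r = 3) = (3/10)(2/9) = 1/15; P(data | r = 5) = (5/10)(4/9) = 2/9.
Weighting by the prior gives 1/2 · 0 = 0, 1/4 · 1/15 = 1/60, 1/4 · 2/9 = 1/18; with total 13/180.
The posterior is then P(r = 1 | data) = 0, P(r = 3 | data) = 3/13, P(r = 5 | data) = 10/13.
So P(green next | data) = Σ P(green next | H) P(H | data) = (1/8)(3/13) + (3/8)(10/13) = 33/104.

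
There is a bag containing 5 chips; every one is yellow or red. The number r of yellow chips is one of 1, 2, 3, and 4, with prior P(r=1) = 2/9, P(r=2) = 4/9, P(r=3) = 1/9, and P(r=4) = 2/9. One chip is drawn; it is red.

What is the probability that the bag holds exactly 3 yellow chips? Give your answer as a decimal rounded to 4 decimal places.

Under each hypothesis, the probability of this draw is: P(data | r = 1) = (4/5) = 4/5; P(data | r = 2) = (3/5) = 3/5; P(data | r = 3) = (2/5) = 2/5; P(data | r = 4) = (1/5) = 1/5.
The prior-weighted likelihoods are 2/9 · 4/5 = 8/45, 4/9 · 3/5 = 4/15, 1/9 · 2/5 = 2/45, 2/9 · 1/5 = 2/45; with total 8/15.
So P(r = 3 | data) = (2/45) / (8/15) = 1/12.

0.0833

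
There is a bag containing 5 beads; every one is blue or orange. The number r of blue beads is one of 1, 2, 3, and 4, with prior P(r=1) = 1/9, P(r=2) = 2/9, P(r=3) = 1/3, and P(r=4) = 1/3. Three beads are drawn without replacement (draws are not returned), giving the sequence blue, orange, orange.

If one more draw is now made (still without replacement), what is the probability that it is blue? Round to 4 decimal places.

Under each hypothesis, the probability of the observed sequence is: P(data | r = 1) = (1/5)(4/4)(3/3) = 1/5; P(data | r = 2) = (2/5)(3/4)(2/3) = 1/5; P(data | r = 3) = (3/5)(2/4)(1/3) = 1/10; P(data | r = 4) = (4/5)(1/4)(0/3) = 0.
Weighting by the prior gives 1/9 · 1/5 = 1/45, 2/9 · 1/5 = 2/45, 1/3 · 1/10 = 1/30, 1/3 · 0 = 0; with total 1/10.
Normalising, the posterior is P(r = 1 | data) = 2/9, P(r = 2 | data) = 4/9, P(r = 3 | data) = 1/3, P(r = 4 | data) = 0.
Averaging over the posterior, P(blue next | data) = (0)(2/9) + (1/2)(4/9) + (1)(1/3) = 5/9.

0.5556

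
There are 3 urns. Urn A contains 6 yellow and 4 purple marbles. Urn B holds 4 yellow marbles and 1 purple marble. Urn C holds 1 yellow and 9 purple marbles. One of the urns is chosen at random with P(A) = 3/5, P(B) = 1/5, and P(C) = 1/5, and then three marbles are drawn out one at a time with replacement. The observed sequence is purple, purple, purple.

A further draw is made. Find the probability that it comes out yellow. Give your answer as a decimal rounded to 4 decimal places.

Under each hypothesis, the probability of the observed sequence is: P(data | urn A) = (4/10)(4/10)(4/10) = 0.064; P(data | urn B) = (1/5)(1/5)(1/5) = 0.008; P(data | urn C) = (9/10)(9/10)(9/10) = 0.729.
Weighting by the prior gives 3/5 · 0.064 = 0.0384, 1/5 · 0.008 = 0.0016, 1/5 · 0.729 = 0.1458; these sum to 0.1858.
Normalising, the posterior is P(urn A | data) = 0.20667, P(urn B | data) = 0.0086114, P(urn C | data) = 0.78471.
So P(yellow next | data) = Σ P(yellow next | H) P(H | data) = (3/5)(0.20667) + (4/5)(0.0086114) + (1/10)(0.78471) = 0.20936.

0.2094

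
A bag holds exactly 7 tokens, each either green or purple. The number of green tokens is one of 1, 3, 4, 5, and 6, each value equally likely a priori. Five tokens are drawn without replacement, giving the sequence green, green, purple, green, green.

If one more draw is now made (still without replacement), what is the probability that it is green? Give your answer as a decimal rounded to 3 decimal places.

Compute the likelihood of the observed sequence for each case: P(data | r = 1) = (1/7)(0/6) = 0; P(data | r = 3) = (3/7)(2/6)(4/5)(1/4)(0/3) = 0; P(data | r = 4) = (4/7)(3/6)(3/5)(2/4)(1/3) = 1/35; P(data | r = 5) = (5/7)(4/6)(2/5)(3/4)(2/3) = 2/21; P(data | r = 6) = (6/7)(5/6)(1/5)(4/4)(3/3) = 1/7.
The prior-weighted likelihoods are 1/5 · 0 = 0, 1/5 · 0 = 0, 1/5 · 1/35 = 1/175, 1/5 · 2/21 = 2/105, 1/5 · 1/7 = 1/35; these sum to 4/75.
The posterior is then P(r = 1 | data) = 0, P(r = 3 | data) = 0, P(r = 4 | data) = 3/28, P(r = 5 | data) = 5/14, P(r = 6 | data) = 15/28.
So P(green next | data) = Σ P(green next | H) P(H | data) = (0)(3/28) + (1/2)(5/14) + (1)(15/28) = 5/7.

0.714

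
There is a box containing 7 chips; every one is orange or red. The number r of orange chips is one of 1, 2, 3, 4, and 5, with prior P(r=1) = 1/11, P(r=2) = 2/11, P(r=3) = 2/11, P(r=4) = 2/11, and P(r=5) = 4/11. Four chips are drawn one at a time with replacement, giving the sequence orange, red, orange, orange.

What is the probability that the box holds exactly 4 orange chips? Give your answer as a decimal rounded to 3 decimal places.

0.228

For each hypothesis, P(data | H) works out to: P(data | r = 1) = (1/7)(6/7)(1/7)(1/7) = 0.002499; P(data | r = 2) = (2/7)(5/7)(2/7)(2/7) = 0.01666; P(data | r = 3) = (3/7)(4/7)(3/7)(3/7) = 0.044981; P(data | r = 4) = (4/7)(3/7)(4/7)(4/7) = 0.079967; P(data | r = 5) = (5/7)(2/7)(5/7)(5/7) = 0.10412.
Multiplying each by its prior: 1/11 · 0.002499 = 0.00022718, 2/11 · 0.01666 = 0.003029, 2/11 · 0.044981 = 0.0081784, 2/11 · 0.079967 = 0.014539, 4/11 · 0.10412 = 0.037863; summing to 0.063837.
Therefore the posterior P(r = 4 | data) = (0.014539) / (0.063837) = 0.22776.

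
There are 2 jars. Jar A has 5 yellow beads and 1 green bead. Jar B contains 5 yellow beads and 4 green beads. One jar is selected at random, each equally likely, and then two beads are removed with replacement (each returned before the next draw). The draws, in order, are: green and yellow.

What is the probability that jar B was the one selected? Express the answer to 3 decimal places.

Under each hypothesis, the probability of the observed sequence is: P(data | jar A) = (1/6)(5/6) = 5/36; P(data | jar B) = (4/9)(5/9) = 20/81.
Weighting by the prior gives 1/2 · 5/36 = 5/72, 1/2 · 20/81 = 10/81; summing to 125/648.
Therefore the posterior P(jar B | data) = (10/81) / (125/648) = 16/25.

0.640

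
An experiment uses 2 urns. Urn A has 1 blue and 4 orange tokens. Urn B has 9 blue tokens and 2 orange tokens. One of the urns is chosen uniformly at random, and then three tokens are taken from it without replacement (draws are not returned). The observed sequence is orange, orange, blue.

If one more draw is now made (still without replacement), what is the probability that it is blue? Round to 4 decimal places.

0.0833

Under each hypothesis, the probability of the observed sequence is: P(data | urn A) = (4/5)(3/4)(1/3) = 1/5; P(data | urn B) = (2/11)(1/10)(9/9) = 1/55.
The prior-weighted likelihoods are 1/2 · 1/5 = 1/10, 1/2 · 1/55 = 1/110; summing to 6/55.
Normalising, the posterior is P(urn A | data) = 11/12, P(urn B | data) = 1/12.
The predictive probability is P(blue next | data) = (0)(11/12) + (1)(1/12) = 1/12.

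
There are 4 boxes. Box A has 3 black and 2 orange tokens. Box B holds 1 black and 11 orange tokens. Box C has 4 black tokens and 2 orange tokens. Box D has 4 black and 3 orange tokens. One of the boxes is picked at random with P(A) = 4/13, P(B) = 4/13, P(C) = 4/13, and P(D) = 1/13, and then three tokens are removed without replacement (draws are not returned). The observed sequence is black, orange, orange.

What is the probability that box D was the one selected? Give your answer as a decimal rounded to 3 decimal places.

Compute the likelihood of the observed sequence for each case: P(data | box A) = (3/5)(2/4)(1/3) = 1/10; P(data | box B) = (1/12)(11/11)(10/10) = 1/12; P(data | box C) = (4/6)(2/5)(1/4) = 1/15; P(data | box D) = (4/7)(3/6)(2/5) = 4/35.
Multiplying each by its prior: 4/13 · 1/10 = 2/65, 4/13 · 1/12 = 1/39, 4/13 · 1/15 = 4/195, 1/13 · 4/35 = 4/455; these sum to 3/35.
Therefore the posterior P(box D | data) = (4/455) / (3/35) = 4/39.

0.103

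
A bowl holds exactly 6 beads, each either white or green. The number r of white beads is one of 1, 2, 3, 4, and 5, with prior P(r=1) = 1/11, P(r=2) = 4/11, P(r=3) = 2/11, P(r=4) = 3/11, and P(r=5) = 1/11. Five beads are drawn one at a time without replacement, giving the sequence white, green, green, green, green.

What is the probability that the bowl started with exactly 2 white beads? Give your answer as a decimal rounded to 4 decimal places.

The likelihood of the observed sequence under each hypothesis: P(data | r = 1) = (1/6)(5/5)(4/4)(3/3)(2/2) = 1/6; P(data | r = 2) = (2/6)(4/5)(3/4)(2/3)(1/2) = 1/15; P(data | r = 3) = (3/6)(3/5)(2/4)(1/3)(0/2) = 0; P(data | r = 4) = (4/6)(2/5)(1/4)(0/3) = 0; P(data | r = 5) = (5/6)(1/5)(0/4) = 0.
Multiplying each by its prior: 1/11 · 1/6 = 1/66, 4/11 · 1/15 = 4/165, 2/11 · 0 = 0, 3/11 · 0 = 0, 1/11 · 0 = 0; summing to 13/330.
Hence P(r = 2 | data) = (4/165) / (13/330) = 8/13.

0.6154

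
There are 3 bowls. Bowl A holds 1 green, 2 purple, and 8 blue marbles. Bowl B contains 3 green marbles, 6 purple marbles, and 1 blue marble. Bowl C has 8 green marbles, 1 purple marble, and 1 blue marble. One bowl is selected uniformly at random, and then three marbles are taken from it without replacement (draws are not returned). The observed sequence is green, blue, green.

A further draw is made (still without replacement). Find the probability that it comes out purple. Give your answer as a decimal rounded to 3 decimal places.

0.212

For each hypothesis, P(data | H) works out to: P(data | bowl A) = (1/11)(8/10)(0/9) = 0; P(data | bowl B) = (3/10)(1/9)(2/8) = 0.0083333; P(data | bowl C) = (8/10)(1/9)(7/8) = 0.077778.
Multiplying each by its prior: 1/3 · 0 = 0, 1/3 · 0.0083333 = 0.0027778, 1/3 · 0.077778 = 0.025926; with total 0.028704.
Normalising, the posterior is P(bowl A | data) = 0, P(bowl B | data) = 0.096774, P(bowl C | data) = 0.90323.
So P(purple next | data) = Σ P(purple next | H) P(H | data) = (6/7)(0.096774) + (1/7)(0.90323) = 0.21198.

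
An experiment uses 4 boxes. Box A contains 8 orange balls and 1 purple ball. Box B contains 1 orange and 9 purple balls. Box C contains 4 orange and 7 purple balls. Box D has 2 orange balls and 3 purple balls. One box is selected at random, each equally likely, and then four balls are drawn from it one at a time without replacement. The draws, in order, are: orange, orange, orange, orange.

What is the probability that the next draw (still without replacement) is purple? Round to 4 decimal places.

0.2043

Compute the likelihood of the observed sequence for each case: P(data | box A) = (8/9)(7/8)(6/7)(5/6) = 0.55556; P(data | box B) = (1/10)(0/9) = 0; P(data | box C) = (4/11)(3/10)(2/9)(1/8) = 0.0030303; P(data | box D) = (2/5)(1/4)(0/3) = 0.
Multiplying each by its prior: 1/4 · 0.55556 = 0.13889, 1/4 · 0 = 0, 1/4 · 0.0030303 = 0.00075758, 1/4 · 0 = 0; summing to 0.13965.
Dividing through by the total gives posterior P(box A | data) = 0.99458, P(box B | data) = 0, P(box C | data) = 0.005425, P(box D | data) = 0.
So P(purple next | data) = Σ P(purple next | H) P(H | data) = (1/5)(0.99458) + (1)(0.005425) = 0.20434.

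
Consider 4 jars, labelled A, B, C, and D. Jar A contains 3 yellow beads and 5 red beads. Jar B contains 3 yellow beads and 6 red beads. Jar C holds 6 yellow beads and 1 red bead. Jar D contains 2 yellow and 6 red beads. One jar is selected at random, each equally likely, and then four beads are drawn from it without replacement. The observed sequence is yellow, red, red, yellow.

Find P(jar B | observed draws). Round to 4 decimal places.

0.3571

The likelihood of the observed sequence under each hypothesis: P(data | jar A) = (3/8)(5/7)(4/6)(2/5) = 1/14; P(data | jar B) = (3/9)(6/8)(5/7)(2/6) = 5/84; P(data | jar C) = (6/7)(1/6)(0/5) = 0; P(data | jar D) = (2/8)(6/7)(5/6)(1/5) = 1/28.
Weighting by the prior gives 1/4 · 1/14 = 1/56, 1/4 · 5/84 = 5/336, 1/4 · 0 = 0, 1/4 · 1/28 = 1/112; summing to 1/24.
Hence P(jar B | data) = (5/336) / (1/24) = 5/14.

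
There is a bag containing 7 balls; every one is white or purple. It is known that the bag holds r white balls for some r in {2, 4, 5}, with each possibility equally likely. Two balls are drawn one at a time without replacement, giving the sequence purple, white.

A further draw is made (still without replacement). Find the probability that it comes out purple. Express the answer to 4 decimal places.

The likelihood of the observed sequence under each hypothesis: P(data | r = 2) = (5/7)(2/6) = 5/21; P(data | r = 4) = (3/7)(4/6) = 2/7; P(data | r = 5) = (2/7)(5/6) = 5/21.
Multiplying each by its prior: 1/3 · 5/21 = 5/63, 1/3 · 2/7 = 2/21, 1/3 · 5/21 = 5/63; summing to 16/63.
Dividing through by the total gives posterior P(r = 2 | data) = 5/16, P(r = 4 | data) = 3/8, P(r = 5 | data) = 5/16.
Averaging over the posterior, P(purple next | data) = (4/5)(5/16) + (2/5)(3/8) + (1/5)(5/16) = 37/80.

0.4625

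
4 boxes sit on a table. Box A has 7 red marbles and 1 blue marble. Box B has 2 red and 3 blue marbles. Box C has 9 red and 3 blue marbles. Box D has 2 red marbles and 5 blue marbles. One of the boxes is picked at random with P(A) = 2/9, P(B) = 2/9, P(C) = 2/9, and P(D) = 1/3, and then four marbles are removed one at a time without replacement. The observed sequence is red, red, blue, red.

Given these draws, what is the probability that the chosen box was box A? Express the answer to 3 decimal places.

0.495

For each hypothesis, P(data | H) works out to: P(data | box A) = (7/8)(6/7)(1/6)(5/5) = 1/8; P(data | box B) = (2/5)(1/4)(3/3)(0/2) = 0; P(data | box C) = (9/12)(8/11)(3/10)(7/9) = 7/55; P(data | box D) = (2/7)(1/6)(5/5)(0/4) = 0.
The prior-weighted likelihoods are 2/9 · 1/8 = 1/36, 2/9 · 0 = 0, 2/9 · 7/55 = 14/495, 1/3 · 0 = 0; these sum to 37/660.
Therefore the posterior P(box A | data) = (1/36) / (37/660) = 55/111.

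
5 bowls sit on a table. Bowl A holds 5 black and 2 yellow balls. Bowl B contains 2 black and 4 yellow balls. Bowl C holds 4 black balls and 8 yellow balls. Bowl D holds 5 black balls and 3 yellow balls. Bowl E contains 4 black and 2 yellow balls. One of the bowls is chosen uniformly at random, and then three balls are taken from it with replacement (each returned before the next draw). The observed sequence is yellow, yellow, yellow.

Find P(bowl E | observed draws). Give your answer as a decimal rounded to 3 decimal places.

0.052

The likelihood of the observed sequence under each hypothesis: P(data | bowl A) = (2/7)(2/7)(2/7) = 0.023324; P(data | bowl B) = (4/6)(4/6)(4/6) = 0.2963; P(data | bowl C) = (8/12)(8/12)(8/12) = 0.2963; P(data | bowl D) = (3/8)(3/8)(3/8) = 0.052734; P(data | bowl E) = (2/6)(2/6)(2/6) = 0.037037.
Multiplying each by its prior: 1/5 · 0.023324 = 0.0046647, 1/5 · 0.2963 = 0.059259, 1/5 · 0.2963 = 0.059259, 1/5 · 0.052734 = 0.010547, 1/5 · 0.037037 = 0.0074074; with total 0.14114.
Therefore the posterior P(bowl E | data) = (0.0074074) / (0.14114) = 0.052484.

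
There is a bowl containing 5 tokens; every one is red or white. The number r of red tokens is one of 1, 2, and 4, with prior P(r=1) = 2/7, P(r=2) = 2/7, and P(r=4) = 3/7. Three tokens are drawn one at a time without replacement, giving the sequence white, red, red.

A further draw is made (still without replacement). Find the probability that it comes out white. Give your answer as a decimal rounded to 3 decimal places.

Compute the likelihood of the observed sequence for each case: P(data | r = 1) = (4/5)(1/4)(0/3) = 0; P(data | r = 2) = (3/5)(2/4)(1/3) = 1/10; P(data | r = 4) = (1/5)(4/4)(3/3) = 1/5.
Weighting by the prior gives 2/7 · 0 = 0, 2/7 · 1/10 = 1/35, 3/7 · 1/5 = 3/35; these sum to 4/35.
The posterior is then P(r = 1 | data) = 0, P(r = 2 | data) = 1/4, P(r = 4 | data) = 3/4.
The predictive probability is P(white next | data) = (1)(1/4) + (0)(3/4) = 1/4.

0.250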